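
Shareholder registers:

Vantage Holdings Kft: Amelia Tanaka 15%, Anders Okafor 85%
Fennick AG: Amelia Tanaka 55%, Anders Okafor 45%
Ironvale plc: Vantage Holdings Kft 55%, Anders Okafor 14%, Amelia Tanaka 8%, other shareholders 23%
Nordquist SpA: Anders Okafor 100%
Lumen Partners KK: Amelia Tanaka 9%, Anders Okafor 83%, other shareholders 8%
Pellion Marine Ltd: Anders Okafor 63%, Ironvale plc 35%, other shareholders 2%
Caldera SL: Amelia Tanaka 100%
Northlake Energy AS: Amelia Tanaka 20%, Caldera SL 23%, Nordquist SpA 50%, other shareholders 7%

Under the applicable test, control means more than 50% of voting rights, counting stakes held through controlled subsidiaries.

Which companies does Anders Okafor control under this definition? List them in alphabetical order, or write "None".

Ironvale plc, Lumen Partners KK, Nordquist SpA, Pellion Marine Ltd, Vantage Holdings Kft

Anders holds 85% of Vantage, so Anders controls Vantage.
Vantage and Anders together hold 55% + 14% = 69% of Ironvale, so Anders controls Ironvale.
Anders holds 100% of Nordquist, so Anders controls Nordquist.
Anders holds 83% of Lumen, so Anders controls Lumen.
Anders and Ironvale together hold 63% + 35% = 98% of Pellion, so Anders controls Pellion.
No other company's threshold is met.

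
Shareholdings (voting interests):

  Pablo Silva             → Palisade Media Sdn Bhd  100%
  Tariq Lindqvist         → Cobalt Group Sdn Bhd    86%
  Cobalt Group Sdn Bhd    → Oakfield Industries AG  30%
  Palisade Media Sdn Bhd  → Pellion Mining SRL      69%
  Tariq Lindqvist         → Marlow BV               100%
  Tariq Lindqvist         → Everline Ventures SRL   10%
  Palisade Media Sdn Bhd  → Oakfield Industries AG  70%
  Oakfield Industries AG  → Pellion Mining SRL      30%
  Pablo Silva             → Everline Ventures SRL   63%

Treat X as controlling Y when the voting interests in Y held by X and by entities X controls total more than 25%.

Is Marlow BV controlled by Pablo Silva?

No

Pablo holds 100% of Palisade, so Pablo controls Palisade.
Pablo holds 63% of Everline, so Pablo controls Everline.
Palisade holds 70% of Oakfield, so Pablo controls Oakfield.
Palisade and Oakfield together hold 69% + 30% = 99% of Pellion, so Pablo controls Pellion.
Neither Pablo nor any entity Pablo controls holds any voting interest in Marlow.
So Pablo does not control Marlow.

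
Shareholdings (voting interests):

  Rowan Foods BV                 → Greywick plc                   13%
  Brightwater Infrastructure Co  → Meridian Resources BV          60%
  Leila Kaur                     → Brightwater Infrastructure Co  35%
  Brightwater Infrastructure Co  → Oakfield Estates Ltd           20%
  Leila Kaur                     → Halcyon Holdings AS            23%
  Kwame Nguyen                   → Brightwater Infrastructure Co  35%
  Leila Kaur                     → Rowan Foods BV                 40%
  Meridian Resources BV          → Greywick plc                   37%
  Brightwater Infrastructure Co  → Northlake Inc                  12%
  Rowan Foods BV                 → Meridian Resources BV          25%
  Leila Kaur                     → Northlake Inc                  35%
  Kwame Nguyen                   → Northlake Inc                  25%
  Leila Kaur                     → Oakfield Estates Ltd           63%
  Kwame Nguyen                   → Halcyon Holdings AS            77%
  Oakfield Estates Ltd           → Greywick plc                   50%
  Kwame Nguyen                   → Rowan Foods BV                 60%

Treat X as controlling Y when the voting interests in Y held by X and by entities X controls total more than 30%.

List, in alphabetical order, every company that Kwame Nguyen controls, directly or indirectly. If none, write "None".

Brightwater Infrastructure Co, Greywick plc, Halcyon Holdings AS, Meridian Resources BV, Northlake Inc, Rowan Foods BV

Kwame holds 35% of Brightwater, so Kwame controls Brightwater.
Kwame holds 60% of Rowan, so Kwame controls Rowan.
Brightwater and Rowan together hold 60% + 25% = 85% of Meridian, so Kwame controls Meridian.
Kwame and Brightwater together hold 25% + 12% = 37% of Northlake, so Kwame controls Northlake.
Rowan and Meridian together hold 13% + 37% = 50% of Greywick, so Kwame controls Greywick.
Kwame holds 77% of Halcyon, so Kwame controls Halcyon.
No other company's threshold is met.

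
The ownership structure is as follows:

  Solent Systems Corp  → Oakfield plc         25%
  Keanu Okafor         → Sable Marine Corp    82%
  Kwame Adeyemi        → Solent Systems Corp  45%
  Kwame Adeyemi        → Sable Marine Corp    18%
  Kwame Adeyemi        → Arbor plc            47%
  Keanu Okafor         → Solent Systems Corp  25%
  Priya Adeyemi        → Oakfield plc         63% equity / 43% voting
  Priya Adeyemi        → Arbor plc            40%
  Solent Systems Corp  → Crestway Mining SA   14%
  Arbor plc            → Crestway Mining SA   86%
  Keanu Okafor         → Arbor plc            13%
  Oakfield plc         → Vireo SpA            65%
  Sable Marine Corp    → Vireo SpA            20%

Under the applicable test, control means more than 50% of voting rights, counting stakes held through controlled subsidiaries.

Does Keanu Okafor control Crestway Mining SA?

Keanu holds 82% of Sable, so Keanu controls Sable.
Neither Keanu nor any entity Keanu controls holds any voting interest in Crestway.
So Keanu does not control Crestway.

No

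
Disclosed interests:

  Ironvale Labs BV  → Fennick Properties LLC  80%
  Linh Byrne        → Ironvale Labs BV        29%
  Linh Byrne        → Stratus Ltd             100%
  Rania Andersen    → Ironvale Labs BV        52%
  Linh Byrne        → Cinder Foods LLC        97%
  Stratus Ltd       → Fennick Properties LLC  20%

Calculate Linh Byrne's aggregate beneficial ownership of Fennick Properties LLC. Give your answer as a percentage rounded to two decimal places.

43.20%

Linh reaches Fennick along 2 paths.
Via Stratus: 100% × 20% = 20%.
Via Ironvale: 29% × 80% = 23.2%.
Total: 20% + 23.2% = 43.2%.
Rounded: 43.20%.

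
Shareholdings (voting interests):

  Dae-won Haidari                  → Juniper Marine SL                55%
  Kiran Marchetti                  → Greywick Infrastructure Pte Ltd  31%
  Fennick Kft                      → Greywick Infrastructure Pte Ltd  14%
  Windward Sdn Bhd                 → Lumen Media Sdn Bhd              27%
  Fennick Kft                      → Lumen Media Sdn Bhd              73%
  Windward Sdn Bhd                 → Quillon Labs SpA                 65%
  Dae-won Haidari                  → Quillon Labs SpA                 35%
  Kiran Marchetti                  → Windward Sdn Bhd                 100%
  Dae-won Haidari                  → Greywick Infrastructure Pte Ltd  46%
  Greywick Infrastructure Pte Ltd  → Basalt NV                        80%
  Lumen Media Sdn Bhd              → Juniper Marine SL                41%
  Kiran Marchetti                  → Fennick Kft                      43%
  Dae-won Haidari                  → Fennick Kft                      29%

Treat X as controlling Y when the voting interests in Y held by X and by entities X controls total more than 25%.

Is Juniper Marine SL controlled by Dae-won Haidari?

Yes

Dae-won holds 29% of Fennick, so Dae-won controls Fennick.
Fennick holds 73% of Lumen, so Dae-won controls Lumen.
Lumen and Dae-won together hold 41% + 55% = 96% of Juniper, so Dae-won controls Juniper.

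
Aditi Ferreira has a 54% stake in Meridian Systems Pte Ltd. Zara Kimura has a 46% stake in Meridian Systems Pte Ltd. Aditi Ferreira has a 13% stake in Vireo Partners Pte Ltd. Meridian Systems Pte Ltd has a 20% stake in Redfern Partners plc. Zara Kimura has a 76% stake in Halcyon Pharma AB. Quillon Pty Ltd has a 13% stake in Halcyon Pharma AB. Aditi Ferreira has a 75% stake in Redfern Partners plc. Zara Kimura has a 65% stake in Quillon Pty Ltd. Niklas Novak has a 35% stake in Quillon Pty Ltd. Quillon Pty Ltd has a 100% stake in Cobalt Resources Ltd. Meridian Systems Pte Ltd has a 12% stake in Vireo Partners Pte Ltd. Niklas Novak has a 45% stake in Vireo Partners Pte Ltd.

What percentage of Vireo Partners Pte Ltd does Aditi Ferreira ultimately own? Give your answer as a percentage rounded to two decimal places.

19.48%

Aditi reaches Vireo along 2 paths.
Via Meridian: 54% × 12% = 6.48%.
Direct stake: 13% = 13%.
Total: 6.48% + 13% = 19.48%.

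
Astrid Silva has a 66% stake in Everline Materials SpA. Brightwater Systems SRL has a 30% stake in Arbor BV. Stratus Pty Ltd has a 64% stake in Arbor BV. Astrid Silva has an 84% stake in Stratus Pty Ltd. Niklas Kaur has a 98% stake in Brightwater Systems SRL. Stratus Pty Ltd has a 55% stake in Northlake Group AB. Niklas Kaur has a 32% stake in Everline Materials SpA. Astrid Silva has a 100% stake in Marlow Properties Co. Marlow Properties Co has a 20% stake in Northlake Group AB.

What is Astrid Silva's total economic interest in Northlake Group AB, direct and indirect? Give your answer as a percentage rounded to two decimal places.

Astrid reaches Northlake along 2 paths.
Via Stratus: 84% × 55% = 46.2%.
Via Marlow: 100% × 20% = 20%.
Total: 46.2% + 20% = 66.2%.
Rounded: 66.20%.

66.20%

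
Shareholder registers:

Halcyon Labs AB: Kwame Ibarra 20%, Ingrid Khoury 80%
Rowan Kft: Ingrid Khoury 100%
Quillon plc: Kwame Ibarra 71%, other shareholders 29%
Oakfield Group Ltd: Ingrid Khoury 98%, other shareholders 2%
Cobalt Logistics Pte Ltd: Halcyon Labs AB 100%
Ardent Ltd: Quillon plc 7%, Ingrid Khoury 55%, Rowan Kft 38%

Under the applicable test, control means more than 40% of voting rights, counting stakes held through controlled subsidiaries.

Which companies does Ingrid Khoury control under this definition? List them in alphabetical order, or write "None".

Ingrid holds 80% of Halcyon, so Ingrid controls Halcyon.
Ingrid holds 100% of Rowan, so Ingrid controls Rowan.
Ingrid holds 98% of Oakfield, so Ingrid controls Oakfield.
Halcyon holds 100% of Cobalt, so Ingrid controls Cobalt.
Ingrid and Rowan together hold 55% + 38% = 93% of Ardent, so Ingrid controls Ardent.
No other company's threshold is met.

Ardent Ltd, Cobalt Logistics Pte Ltd, Halcyon Labs AB, Oakfield Group Ltd, Rowan Kft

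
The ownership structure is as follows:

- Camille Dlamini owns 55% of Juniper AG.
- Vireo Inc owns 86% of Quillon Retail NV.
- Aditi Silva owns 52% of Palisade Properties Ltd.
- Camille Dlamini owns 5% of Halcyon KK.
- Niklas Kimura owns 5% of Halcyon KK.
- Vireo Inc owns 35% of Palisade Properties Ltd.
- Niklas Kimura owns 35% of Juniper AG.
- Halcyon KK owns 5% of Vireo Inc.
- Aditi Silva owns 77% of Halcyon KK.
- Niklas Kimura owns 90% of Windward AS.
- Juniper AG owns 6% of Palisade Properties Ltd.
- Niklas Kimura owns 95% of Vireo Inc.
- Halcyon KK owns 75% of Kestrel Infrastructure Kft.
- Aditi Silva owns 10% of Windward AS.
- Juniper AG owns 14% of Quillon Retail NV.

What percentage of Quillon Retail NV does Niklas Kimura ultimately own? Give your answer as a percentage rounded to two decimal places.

86.82%

Niklas reaches Quillon along 3 paths.
Via Juniper: 35% × 14% = 4.9%.
Via Vireo: 95% × 86% = 81.7%.
Via Halcyon → Vireo: 5% × 5% × 86% = 0.215%.
Total: 4.9% + 81.7% + 0.215% = 86.815%.
Rounded: 86.82%.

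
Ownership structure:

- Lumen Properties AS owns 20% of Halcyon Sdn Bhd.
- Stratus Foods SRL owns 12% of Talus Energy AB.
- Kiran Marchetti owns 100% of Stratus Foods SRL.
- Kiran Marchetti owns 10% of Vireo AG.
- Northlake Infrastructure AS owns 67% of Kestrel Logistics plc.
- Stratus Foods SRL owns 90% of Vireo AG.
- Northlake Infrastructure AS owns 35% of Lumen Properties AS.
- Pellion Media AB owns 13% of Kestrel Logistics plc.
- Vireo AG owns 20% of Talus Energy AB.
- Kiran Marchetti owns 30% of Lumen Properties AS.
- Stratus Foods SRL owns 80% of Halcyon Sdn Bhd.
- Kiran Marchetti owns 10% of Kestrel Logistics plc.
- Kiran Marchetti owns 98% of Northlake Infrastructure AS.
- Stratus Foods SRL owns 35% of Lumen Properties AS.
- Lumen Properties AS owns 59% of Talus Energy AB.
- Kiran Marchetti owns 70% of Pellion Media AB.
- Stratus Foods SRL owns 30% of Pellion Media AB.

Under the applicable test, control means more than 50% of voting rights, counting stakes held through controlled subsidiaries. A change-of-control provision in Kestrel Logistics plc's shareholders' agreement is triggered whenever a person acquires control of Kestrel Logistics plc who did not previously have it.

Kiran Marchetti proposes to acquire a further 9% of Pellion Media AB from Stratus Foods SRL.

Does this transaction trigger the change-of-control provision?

No

The purchase adds only to Kiran's holdings (Stratus's stake shrinks), so Kiran is the only person who could newly come to control Kestrel.
Kiran holds 98% of Northlake, so Kiran controls Northlake.
Kiran holds 100% of Stratus, so Kiran controls Stratus.
Kiran and Stratus together hold 70% + 30% = 100% of Pellion, so Kiran controls Pellion.
Northlake and Pellion and Kiran together hold 67% + 13% + 10% = 90% of Kestrel, so Kiran controls Kestrel.
So Kiran already controls Kestrel before the transaction.
After the purchase, Kiran's direct stake in Pellion rises to 70% + 9% = 79%, and Stratus's stake falls to 21%.
Kiran controlled Kestrel already, so this is not a new person acquiring control; every other person's position is unchanged or reduced.
No new person acquires control, so the clause is not triggered.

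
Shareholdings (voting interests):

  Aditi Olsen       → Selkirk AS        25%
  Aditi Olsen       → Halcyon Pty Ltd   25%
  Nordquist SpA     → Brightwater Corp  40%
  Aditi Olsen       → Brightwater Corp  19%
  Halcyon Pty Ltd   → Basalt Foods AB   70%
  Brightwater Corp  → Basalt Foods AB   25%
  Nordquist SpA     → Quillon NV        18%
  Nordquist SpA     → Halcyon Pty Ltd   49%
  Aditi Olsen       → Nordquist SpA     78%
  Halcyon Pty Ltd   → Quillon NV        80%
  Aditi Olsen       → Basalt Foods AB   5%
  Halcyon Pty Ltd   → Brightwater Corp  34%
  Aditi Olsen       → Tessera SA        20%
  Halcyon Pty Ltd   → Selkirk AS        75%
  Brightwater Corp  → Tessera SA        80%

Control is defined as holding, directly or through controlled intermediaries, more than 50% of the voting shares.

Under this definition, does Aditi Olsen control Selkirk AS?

Aditi holds 78% of Nordquist, so Aditi controls Nordquist.
Nordquist and Aditi together hold 49% + 25% = 74% of Halcyon, so Aditi controls Halcyon.
Aditi and Halcyon together hold 25% + 75% = 100% of Selkirk, so Aditi controls Selkirk.

Yes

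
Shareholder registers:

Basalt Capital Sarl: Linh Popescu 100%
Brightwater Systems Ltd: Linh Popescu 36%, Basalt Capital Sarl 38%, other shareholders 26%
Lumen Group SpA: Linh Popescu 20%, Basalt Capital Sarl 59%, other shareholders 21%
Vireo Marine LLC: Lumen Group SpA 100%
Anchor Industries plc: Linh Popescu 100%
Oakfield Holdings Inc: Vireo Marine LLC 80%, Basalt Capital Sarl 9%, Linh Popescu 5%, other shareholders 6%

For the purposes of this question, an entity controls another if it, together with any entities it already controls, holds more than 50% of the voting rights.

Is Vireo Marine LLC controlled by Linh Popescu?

Yes

Linh holds 100% of Basalt, so Linh controls Basalt.
Linh and Basalt together hold 20% + 59% = 79% of Lumen, so Linh controls Lumen.
Lumen holds 100% of Vireo, so Linh controls Vireo.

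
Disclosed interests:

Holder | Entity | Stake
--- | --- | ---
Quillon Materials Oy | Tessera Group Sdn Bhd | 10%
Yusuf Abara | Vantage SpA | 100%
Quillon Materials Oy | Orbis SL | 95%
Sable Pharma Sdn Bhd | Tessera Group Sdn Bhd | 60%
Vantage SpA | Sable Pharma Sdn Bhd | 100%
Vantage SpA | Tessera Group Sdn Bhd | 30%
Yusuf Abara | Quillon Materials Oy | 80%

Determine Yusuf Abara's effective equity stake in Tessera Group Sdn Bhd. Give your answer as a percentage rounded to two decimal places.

Yusuf reaches Tessera along 3 paths.
Via Quillon: 80% × 10% = 8%.
Via Vantage → Sable: 100% × 100% × 60% = 60%.
Via Vantage: 100% × 30% = 30%.
Total: 8% + 60% + 30% = 98%.
Rounded: 98.00%.

98.00%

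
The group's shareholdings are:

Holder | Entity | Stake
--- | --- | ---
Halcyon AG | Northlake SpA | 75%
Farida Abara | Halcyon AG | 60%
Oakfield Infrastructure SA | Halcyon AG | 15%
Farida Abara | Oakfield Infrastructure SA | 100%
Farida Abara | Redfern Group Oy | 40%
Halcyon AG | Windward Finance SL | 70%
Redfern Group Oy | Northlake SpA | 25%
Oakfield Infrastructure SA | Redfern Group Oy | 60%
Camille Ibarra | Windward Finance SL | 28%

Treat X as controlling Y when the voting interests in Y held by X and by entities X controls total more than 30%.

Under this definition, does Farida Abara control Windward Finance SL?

Farida holds 100% of Oakfield, so Farida controls Oakfield.
Oakfield and Farida together hold 15% + 60% = 75% of Halcyon, so Farida controls Halcyon.
Halcyon holds 70% of Windward, so Farida controls Windward.

Yes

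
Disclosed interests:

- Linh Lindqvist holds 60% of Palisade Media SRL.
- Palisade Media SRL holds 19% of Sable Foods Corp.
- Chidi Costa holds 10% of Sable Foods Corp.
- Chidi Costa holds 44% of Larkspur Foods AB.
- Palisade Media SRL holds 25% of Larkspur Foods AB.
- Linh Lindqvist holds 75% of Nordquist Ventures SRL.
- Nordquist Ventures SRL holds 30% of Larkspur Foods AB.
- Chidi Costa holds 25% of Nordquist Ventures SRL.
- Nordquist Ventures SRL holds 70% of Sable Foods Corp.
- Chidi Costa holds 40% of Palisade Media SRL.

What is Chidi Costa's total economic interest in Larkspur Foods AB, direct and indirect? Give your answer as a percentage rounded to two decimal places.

Chidi reaches Larkspur along 3 paths.
Via Palisade: 40% × 25% = 10%.
Via Nordquist: 25% × 30% = 7.5%.
Direct stake: 44% = 44%.
Total: 10% + 7.5% + 44% = 61.5%.
Rounded: 61.50%.

61.50%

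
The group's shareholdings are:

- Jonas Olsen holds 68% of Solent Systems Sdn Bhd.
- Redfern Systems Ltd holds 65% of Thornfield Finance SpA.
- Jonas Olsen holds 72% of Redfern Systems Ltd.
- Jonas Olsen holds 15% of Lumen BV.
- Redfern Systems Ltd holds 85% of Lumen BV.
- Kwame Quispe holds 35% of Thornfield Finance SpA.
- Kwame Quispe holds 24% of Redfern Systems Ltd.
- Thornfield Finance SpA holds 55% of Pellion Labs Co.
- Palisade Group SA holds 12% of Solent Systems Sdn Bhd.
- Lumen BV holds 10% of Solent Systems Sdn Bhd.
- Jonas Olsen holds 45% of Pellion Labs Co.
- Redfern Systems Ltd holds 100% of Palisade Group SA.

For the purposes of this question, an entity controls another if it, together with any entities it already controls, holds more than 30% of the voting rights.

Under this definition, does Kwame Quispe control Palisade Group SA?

No

Kwame holds 35% of Thornfield, so Kwame controls Thornfield.
Thornfield holds 55% of Pellion, so Kwame controls Pellion.
Neither Kwame nor any entity Kwame controls holds any voting interest in Palisade.
So Kwame does not control Palisade.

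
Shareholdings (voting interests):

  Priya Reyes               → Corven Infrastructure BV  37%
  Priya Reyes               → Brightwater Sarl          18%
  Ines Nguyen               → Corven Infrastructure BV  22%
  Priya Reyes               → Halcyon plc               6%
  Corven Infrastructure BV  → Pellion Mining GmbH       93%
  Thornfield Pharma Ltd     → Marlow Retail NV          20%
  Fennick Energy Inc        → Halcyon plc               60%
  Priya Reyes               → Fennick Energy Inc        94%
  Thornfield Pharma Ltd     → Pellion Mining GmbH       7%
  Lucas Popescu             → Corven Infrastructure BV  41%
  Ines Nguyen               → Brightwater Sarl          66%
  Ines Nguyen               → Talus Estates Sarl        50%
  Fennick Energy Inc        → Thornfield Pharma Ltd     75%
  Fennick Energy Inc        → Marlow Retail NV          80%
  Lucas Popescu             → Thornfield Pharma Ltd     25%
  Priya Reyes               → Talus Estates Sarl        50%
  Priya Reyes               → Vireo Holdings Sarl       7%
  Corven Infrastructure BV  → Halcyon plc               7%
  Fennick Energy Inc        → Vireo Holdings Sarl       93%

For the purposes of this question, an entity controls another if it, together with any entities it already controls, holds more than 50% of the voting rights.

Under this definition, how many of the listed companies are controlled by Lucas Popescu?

Lucas's largest direct stake is 41% in Corven, which does not meet the threshold.
Lucas controls 0 companies.

0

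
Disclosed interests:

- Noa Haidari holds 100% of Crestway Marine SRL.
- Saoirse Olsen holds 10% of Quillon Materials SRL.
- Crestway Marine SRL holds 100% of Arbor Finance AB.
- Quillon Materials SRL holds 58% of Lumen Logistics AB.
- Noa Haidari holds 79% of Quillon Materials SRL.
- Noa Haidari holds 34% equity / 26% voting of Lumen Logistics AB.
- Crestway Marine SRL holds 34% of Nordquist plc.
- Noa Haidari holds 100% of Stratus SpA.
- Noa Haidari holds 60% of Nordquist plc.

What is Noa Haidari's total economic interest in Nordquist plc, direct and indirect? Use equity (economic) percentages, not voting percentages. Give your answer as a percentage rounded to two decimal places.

Noa reaches Nordquist along 2 paths.
Direct stake: 60% = 60%.
Via Crestway: 100% × 34% = 34%.
Total: 60% + 34% = 94%.
Rounded: 94.00%.

94.00%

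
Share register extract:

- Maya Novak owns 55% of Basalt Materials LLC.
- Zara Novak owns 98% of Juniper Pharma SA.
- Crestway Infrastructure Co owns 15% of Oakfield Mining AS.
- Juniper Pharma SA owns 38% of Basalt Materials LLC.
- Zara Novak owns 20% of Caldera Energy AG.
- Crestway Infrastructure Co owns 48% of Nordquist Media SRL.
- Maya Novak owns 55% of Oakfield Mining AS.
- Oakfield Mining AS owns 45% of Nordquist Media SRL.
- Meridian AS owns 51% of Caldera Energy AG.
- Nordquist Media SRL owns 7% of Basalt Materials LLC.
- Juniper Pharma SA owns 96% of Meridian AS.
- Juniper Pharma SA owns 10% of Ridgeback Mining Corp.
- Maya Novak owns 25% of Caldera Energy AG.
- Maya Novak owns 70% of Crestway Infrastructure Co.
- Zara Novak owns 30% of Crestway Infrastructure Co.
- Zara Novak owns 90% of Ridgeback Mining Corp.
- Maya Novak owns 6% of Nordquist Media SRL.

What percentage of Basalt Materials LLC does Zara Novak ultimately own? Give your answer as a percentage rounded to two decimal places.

38.39%

Zara reaches Basalt along 3 paths.
Via Juniper: 98% × 38% = 37.24%.
Via Crestway → Oakfield → Nordquist: 30% × 15% × 45% × 7% = 0.14175%.
Via Crestway → Nordquist: 30% × 48% × 7% = 1.008%.
Total: 37.24% + 0.14175% + 1.008% = 38.38975%.
Rounded: 38.39%.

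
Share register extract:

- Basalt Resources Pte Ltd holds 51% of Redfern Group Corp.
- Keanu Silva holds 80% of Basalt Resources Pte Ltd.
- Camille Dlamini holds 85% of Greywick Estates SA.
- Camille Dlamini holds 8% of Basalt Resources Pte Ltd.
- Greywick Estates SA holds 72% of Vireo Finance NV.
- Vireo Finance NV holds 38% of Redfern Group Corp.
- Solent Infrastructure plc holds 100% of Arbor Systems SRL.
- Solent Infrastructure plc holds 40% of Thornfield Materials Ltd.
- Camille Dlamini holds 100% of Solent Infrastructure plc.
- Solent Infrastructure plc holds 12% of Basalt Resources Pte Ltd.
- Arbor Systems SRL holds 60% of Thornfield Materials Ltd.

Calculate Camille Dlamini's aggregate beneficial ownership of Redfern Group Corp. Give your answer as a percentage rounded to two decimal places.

33.46%

Camille reaches Redfern along 3 paths.
Via Basalt: 8% × 51% = 4.08%.
Via Solent → Basalt: 100% × 12% × 51% = 6.12%.
Via Greywick → Vireo: 85% × 72% × 38% = 23.256%.
Total: 4.08% + 6.12% + 23.256% = 33.456%.
Rounded: 33.46%.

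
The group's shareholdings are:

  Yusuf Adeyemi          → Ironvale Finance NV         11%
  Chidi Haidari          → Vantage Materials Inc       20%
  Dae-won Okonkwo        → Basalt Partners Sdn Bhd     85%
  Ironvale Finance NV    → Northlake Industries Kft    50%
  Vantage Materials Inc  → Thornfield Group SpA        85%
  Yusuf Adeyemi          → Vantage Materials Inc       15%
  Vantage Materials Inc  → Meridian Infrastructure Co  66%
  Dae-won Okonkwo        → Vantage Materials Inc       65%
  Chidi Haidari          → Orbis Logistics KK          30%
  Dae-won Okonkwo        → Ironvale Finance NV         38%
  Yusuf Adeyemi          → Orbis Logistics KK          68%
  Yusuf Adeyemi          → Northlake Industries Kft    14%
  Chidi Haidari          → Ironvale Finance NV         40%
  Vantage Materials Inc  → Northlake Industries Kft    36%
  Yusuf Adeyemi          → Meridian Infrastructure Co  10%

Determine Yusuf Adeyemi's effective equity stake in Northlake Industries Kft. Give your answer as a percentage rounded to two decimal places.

Yusuf reaches Northlake along 3 paths.
Via Ironvale: 11% × 50% = 5.5%.
Via Vantage: 15% × 36% = 5.4%.
Direct stake: 14% = 14%.
Total: 5.5% + 5.4% + 14% = 24.9%.
Rounded: 24.90%.

24.90%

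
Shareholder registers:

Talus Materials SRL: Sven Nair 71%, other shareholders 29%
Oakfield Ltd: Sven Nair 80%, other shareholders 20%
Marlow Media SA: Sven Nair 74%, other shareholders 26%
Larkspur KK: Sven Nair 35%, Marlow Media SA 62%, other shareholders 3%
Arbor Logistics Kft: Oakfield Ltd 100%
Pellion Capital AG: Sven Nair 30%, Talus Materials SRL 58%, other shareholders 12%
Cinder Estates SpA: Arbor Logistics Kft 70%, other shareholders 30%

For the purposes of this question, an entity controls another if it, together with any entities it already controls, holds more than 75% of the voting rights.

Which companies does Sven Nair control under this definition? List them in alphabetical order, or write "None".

Sven holds 80% of Oakfield, so Sven controls Oakfield.
Oakfield holds 100% of Arbor, so Sven controls Arbor.
No other company's threshold is met.

Arbor Logistics Kft, Oakfield Ltd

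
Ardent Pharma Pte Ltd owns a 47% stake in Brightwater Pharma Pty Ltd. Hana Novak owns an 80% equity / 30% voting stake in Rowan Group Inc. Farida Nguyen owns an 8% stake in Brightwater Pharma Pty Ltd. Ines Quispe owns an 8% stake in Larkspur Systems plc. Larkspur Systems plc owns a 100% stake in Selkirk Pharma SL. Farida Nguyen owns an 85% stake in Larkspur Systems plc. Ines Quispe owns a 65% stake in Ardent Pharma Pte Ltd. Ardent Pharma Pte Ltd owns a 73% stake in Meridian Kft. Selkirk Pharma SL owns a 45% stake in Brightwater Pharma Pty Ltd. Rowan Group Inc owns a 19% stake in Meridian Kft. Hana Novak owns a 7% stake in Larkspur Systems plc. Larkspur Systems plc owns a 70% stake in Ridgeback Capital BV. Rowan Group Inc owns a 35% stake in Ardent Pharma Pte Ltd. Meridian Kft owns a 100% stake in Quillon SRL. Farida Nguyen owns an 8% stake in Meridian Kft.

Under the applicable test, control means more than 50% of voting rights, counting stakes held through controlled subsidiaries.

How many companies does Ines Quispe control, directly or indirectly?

Ines holds 65% of Ardent, so Ines controls Ardent.
Ardent holds 73% of Meridian, so Ines controls Meridian.
Meridian holds 100% of Quillon, so Ines controls Quillon.
No other company's threshold is met.
Ines controls 3 companies.

3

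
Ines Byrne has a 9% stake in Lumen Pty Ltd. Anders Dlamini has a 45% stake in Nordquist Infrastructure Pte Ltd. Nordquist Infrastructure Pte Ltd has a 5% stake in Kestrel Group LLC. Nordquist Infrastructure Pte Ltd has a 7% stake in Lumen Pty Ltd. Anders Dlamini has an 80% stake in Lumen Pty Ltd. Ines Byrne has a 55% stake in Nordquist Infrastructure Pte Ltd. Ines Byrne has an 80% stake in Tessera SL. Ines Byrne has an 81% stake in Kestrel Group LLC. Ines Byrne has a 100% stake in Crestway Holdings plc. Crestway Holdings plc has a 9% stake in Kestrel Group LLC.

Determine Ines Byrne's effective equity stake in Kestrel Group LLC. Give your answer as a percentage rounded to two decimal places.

92.75%

Ines reaches Kestrel along 3 paths.
Direct stake: 81% = 81%.
Via Crestway: 100% × 9% = 9%.
Via Nordquist: 55% × 5% = 2.75%.
Total: 81% + 9% + 2.75% = 92.75%.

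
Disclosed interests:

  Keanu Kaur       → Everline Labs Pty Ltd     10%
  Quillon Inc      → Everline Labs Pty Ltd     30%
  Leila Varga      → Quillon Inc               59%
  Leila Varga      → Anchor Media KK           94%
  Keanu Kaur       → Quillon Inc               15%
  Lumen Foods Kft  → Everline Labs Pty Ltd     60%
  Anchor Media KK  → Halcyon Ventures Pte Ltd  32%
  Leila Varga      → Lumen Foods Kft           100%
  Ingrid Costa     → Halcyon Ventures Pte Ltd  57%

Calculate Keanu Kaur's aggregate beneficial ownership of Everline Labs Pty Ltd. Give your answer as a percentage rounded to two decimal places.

Keanu reaches Everline along 2 paths.
Direct stake: 10% = 10%.
Via Quillon: 15% × 30% = 4.5%.
Total: 10% + 4.5% = 14.5%.
Rounded: 14.50%.

14.50%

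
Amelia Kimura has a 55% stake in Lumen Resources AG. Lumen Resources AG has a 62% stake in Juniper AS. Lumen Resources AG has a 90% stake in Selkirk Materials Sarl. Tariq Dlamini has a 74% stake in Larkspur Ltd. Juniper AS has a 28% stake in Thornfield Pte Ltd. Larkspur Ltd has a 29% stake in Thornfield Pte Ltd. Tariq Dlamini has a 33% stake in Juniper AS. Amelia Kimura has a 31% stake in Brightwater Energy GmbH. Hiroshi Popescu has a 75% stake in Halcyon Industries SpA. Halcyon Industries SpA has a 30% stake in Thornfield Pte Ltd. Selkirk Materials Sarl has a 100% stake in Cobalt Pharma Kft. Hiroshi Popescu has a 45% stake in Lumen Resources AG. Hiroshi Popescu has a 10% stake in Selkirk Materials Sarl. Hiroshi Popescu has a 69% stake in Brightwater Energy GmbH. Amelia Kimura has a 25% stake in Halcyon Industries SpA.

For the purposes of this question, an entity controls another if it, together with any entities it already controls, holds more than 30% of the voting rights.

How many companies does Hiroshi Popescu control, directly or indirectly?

Hiroshi holds 75% of Halcyon, so Hiroshi controls Halcyon.
Hiroshi holds 69% of Brightwater, so Hiroshi controls Brightwater.
Hiroshi holds 45% of Lumen, so Hiroshi controls Lumen.
Lumen holds 62% of Juniper, so Hiroshi controls Juniper.
Lumen and Hiroshi together hold 90% + 10% = 100% of Selkirk, so Hiroshi controls Selkirk.
Selkirk holds 100% of Cobalt, so Hiroshi controls Cobalt.
Juniper and Halcyon together hold 28% + 30% = 58% of Thornfield, so Hiroshi controls Thornfield.
No other company's threshold is met.
Hiroshi controls 7 companies.

7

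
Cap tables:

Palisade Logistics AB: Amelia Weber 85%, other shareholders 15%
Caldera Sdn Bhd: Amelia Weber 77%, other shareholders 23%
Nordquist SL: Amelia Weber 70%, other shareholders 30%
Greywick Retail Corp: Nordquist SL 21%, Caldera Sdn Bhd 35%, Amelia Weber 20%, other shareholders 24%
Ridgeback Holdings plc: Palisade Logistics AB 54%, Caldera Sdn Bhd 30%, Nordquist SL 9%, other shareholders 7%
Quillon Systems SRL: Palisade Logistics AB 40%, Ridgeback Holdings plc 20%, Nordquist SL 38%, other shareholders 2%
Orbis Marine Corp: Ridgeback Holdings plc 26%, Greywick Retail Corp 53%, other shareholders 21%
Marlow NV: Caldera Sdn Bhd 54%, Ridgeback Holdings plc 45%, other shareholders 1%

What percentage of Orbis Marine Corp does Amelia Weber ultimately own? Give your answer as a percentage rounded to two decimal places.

52.25%

Amelia reaches Orbis along 6 paths.
Via Palisade → Ridgeback: 85% × 54% × 26% = 11.934%.
Via Caldera → Ridgeback: 77% × 30% × 26% = 6.006%.
Via Nordquist → Ridgeback: 70% × 9% × 26% = 1.638%.
Via Nordquist → Greywick: 70% × 21% × 53% = 7.791%.
Via Caldera → Greywick: 77% × 35% × 53% = 14.2835%.
Via Greywick: 20% × 53% = 10.6%.
Total: 11.934% + 6.006% + 1.638% + 7.791% + 14.2835% + 10.6% = 52.2525%.
Rounded: 52.25%.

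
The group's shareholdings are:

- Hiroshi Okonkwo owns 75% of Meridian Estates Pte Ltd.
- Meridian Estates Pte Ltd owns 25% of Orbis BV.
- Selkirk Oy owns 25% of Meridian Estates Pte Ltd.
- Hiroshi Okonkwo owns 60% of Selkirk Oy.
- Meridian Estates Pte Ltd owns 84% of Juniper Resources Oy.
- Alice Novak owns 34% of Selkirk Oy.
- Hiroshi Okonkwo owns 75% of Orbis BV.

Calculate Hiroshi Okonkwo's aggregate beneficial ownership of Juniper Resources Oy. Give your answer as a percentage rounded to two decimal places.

Hiroshi reaches Juniper along 2 paths.
Via Meridian: 75% × 84% = 63%.
Via Selkirk → Meridian: 60% × 25% × 84% = 12.6%.
Total: 63% + 12.6% = 75.6%.
Rounded: 75.60%.

75.60%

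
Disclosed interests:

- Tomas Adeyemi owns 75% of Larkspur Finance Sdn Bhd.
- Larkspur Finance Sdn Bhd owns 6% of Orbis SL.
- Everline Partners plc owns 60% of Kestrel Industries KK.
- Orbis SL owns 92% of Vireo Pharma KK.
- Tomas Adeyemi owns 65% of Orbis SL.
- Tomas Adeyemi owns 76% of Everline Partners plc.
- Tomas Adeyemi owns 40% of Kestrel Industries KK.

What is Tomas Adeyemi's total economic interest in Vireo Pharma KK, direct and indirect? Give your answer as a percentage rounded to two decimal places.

63.94%

Tomas reaches Vireo along 2 paths.
Via Orbis: 65% × 92% = 59.8%.
Via Larkspur → Orbis: 75% × 6% × 92% = 4.14%.
Total: 59.8% + 4.14% = 63.94%.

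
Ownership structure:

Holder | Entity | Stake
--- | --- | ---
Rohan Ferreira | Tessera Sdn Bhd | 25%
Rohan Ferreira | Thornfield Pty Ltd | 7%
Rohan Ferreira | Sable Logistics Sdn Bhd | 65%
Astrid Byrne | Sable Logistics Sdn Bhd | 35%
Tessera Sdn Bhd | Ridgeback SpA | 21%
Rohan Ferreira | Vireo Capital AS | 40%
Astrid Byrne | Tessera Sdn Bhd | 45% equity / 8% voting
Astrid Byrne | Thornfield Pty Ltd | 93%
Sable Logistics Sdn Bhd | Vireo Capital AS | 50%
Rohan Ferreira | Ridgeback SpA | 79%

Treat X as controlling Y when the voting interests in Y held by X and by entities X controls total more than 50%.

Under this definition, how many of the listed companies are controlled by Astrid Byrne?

1

Astrid holds 93% of Thornfield, so Astrid controls Thornfield.
No other company's threshold is met.
Astrid controls 1 company.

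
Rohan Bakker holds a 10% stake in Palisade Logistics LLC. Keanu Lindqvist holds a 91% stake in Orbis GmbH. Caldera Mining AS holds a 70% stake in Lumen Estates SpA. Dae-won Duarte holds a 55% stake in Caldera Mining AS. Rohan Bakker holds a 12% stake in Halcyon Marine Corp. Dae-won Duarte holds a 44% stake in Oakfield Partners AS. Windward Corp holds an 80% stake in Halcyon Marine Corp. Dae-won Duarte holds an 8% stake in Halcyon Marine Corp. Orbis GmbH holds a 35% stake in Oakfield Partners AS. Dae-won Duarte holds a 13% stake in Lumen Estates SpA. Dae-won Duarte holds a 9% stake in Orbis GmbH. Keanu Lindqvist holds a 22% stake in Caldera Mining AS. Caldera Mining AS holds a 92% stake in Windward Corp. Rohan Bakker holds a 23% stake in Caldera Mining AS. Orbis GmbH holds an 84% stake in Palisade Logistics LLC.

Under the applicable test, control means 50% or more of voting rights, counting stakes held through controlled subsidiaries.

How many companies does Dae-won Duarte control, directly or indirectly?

Dae-won holds 55% of Caldera, so Dae-won controls Caldera.
Caldera holds 92% of Windward, so Dae-won controls Windward.
Dae-won and Caldera together hold 13% + 70% = 83% of Lumen, so Dae-won controls Lumen.
Dae-won and Windward together hold 8% + 80% = 88% of Halcyon, so Dae-won controls Halcyon.
No other company's threshold is met.
Dae-won controls 4 companies.

4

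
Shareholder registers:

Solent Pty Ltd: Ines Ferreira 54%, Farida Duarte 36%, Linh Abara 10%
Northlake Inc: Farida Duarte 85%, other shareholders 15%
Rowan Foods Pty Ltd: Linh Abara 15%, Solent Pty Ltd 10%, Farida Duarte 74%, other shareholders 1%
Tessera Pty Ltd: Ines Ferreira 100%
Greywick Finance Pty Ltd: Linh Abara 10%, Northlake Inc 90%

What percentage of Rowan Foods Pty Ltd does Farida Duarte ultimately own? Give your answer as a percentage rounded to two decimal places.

77.60%

Farida reaches Rowan along 2 paths.
Via Solent: 36% × 10% = 3.6%.
Direct stake: 74% = 74%.
Total: 3.6% + 74% = 77.6%.
Rounded: 77.60%.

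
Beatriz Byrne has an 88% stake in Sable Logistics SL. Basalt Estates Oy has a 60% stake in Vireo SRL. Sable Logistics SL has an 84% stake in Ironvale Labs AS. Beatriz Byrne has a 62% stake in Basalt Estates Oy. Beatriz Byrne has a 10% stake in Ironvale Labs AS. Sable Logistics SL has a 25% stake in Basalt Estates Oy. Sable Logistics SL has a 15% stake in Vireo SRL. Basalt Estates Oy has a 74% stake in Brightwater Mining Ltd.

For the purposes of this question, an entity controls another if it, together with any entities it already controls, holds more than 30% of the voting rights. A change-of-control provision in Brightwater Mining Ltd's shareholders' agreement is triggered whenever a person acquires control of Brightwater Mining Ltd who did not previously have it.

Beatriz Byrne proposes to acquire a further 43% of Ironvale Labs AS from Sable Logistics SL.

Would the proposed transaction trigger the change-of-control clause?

The purchase adds only to Beatriz's holdings (Sable's stake shrinks), so Beatriz is the only person who could newly come to control Brightwater.
Beatriz holds 88% of Sable, so Beatriz controls Sable.
Sable and Beatriz together hold 25% + 62% = 87% of Basalt, so Beatriz controls Basalt.
Basalt holds 74% of Brightwater, so Beatriz controls Brightwater.
So Beatriz already controls Brightwater before the transaction.
After the purchase, Beatriz's direct stake in Ironvale rises to 10% + 43% = 53%, and Sable's stake falls to 41%.
Beatriz controlled Brightwater already, so this is not a new person acquiring control; every other person's position is unchanged or reduced.
No new person acquires control, so the clause is not triggered.

No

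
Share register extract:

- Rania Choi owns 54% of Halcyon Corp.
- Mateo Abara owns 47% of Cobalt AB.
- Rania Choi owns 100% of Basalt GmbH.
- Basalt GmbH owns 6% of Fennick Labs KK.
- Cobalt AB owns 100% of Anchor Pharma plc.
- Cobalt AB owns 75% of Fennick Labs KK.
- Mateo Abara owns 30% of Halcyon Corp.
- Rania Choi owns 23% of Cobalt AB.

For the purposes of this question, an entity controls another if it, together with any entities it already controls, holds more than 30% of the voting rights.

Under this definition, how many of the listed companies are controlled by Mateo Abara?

3

Mateo holds 47% of Cobalt, so Mateo controls Cobalt.
Cobalt holds 100% of Anchor, so Mateo controls Anchor.
Cobalt holds 75% of Fennick, so Mateo controls Fennick.
No other company's threshold is met.
Mateo controls 3 companies.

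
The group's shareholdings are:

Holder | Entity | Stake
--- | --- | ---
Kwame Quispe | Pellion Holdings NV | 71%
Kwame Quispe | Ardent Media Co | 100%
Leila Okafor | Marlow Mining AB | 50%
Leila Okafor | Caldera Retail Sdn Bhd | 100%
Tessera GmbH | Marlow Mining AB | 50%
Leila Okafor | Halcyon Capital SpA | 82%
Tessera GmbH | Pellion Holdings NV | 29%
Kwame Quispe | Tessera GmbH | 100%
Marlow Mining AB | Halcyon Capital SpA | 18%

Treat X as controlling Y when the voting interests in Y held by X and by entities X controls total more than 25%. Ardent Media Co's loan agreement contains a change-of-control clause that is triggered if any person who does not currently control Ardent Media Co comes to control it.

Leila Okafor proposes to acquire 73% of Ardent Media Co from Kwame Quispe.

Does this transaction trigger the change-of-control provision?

The purchase adds only to Leila's holdings (Kwame's stake shrinks), so Leila is the only person who could newly come to control Ardent.
Leila holds 100% of Caldera, so Leila controls Caldera.
Leila holds 50% of Marlow, so Leila controls Marlow.
Marlow and Leila together hold 18% + 82% = 100% of Halcyon, so Leila controls Halcyon.
Neither Leila nor any entity Leila controls holds any voting interest in Ardent.
So before the transaction, Leila does not control Ardent.
After the purchase, Leila holds 73% of Ardent directly, and Kwame's stake falls to 27%.
Leila holds 73% of Ardent, so Leila controls Ardent.
Leila did not control Ardent before and does after, so the clause is triggered.

Yes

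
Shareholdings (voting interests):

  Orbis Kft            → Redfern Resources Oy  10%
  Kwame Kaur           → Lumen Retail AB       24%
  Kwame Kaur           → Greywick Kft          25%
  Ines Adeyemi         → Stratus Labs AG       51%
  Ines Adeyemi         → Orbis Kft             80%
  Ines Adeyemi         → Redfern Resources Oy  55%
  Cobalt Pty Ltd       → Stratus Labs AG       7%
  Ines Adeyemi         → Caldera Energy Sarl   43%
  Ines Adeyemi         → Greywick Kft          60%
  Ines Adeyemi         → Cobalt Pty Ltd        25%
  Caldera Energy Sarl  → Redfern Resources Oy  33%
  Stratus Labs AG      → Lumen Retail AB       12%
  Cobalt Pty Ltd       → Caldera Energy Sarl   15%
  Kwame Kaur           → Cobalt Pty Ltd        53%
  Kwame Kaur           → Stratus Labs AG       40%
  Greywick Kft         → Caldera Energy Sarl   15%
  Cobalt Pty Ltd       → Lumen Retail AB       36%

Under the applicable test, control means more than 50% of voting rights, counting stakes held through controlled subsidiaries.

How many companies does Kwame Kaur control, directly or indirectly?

2

Kwame holds 53% of Cobalt, so Kwame controls Cobalt.
Cobalt and Kwame together hold 36% + 24% = 60% of Lumen, so Kwame controls Lumen.
No other company's threshold is met.
Kwame controls 2 companies.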